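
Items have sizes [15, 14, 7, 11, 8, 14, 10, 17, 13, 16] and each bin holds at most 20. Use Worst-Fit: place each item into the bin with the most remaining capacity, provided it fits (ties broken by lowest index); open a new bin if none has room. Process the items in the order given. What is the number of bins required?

8

Put 15 in bin 1; 5 remain.
Put 14 in bin 2; 6 remain.
Put 7 in bin 3; 13 remain.
Put 11 in bin 3; 2 remain.
Put 8 in bin 4; 12 remain.
Put 14 in bin 5; 6 remain.
Put 10 in bin 4; 2 remain.
Put 17 in bin 6; 3 remain.
Put 13 in bin 7; 7 remain.
Put 16 in bin 8; 4 remain.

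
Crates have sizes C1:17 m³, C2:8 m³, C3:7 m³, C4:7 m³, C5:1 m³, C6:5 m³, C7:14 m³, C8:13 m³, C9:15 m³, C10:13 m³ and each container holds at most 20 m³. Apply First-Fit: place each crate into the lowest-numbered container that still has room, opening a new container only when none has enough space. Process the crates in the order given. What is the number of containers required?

6

container 1: place C1 (17 m³), 3 m³ left
container 2: place C2 (8 m³), 12 m³ left
container 2: place C3 (7 m³), 5 m³ left
container 3: place C4 (7 m³), 13 m³ left
container 1: place C5 (1 m³), 2 m³ left
container 2: place C6 (5 m³), 0 m³ left
container 4: place C7 (14 m³), 6 m³ left
container 3: place C8 (13 m³), 0 m³ left
container 5: place C9 (15 m³), 5 m³ left
container 6: place C10 (13 m³), 7 m³ left
Final containers: [17,1] [8,7,5] [7,13] [14] [15] [13].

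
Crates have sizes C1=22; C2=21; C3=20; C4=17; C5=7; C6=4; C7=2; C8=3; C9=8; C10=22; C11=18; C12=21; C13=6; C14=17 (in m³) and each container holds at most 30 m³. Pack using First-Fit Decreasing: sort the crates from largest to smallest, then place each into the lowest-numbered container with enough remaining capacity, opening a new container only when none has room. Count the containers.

8 containers

Sorted descending: 22, 22, 21, 21, 20, 18, 17, 17, 8, 7, 6, 4, 3, 2.
22 m³ → container 1 (remaining 8 m³)
22 m³ → container 2 (remaining 8 m³)
21 m³ → container 3 (remaining 9 m³)
21 m³ → container 4 (remaining 9 m³)
20 m³ → container 5 (remaining 10 m³)
18 m³ → container 6 (remaining 12 m³)
17 m³ → container 7 (remaining 13 m³)
17 m³ → container 8 (remaining 13 m³)
8 m³ → container 1 (remaining 0 m³)
7 m³ → container 2 (remaining 1 m³)
6 m³ → container 3 (remaining 3 m³)
4 m³ → container 4 (remaining 5 m³)
3 m³ → container 3 (remaining 0 m³)
2 m³ → container 4 (remaining 3 m³)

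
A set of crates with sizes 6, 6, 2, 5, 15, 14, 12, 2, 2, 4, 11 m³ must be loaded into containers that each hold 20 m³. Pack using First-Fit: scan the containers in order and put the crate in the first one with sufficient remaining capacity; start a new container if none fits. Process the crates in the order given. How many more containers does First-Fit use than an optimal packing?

1

First-Fit: [6,6,2,5] [15,2,2] [14,4] [12] [11] → 5 containers.
Total size 79 m³; any packing needs at least ⌈79/20⌉ = 4 containers.
An optimal packing achieves that bound: [15,5] [14,6] [12,6,2] [11,4,2,2] → 4 containers.
Excess: 5 − 4 = 1.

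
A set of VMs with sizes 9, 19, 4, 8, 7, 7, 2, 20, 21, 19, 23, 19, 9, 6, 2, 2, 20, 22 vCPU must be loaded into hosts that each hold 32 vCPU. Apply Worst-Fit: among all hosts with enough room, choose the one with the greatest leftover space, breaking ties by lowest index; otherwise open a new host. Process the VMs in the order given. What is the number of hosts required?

9

host 1: place 9 vCPU, 23 vCPU left
host 1: place 19 vCPU, 4 vCPU left
host 1: place 4 vCPU, 0 vCPU left
host 2: place 8 vCPU, 24 vCPU left
host 2: place 7 vCPU, 17 vCPU left
host 2: place 7 vCPU, 10 vCPU left
host 2: place 2 vCPU, 8 vCPU left
host 3: place 20 vCPU, 12 vCPU left
host 4: place 21 vCPU, 11 vCPU left
host 5: place 19 vCPU, 13 vCPU left
host 6: place 23 vCPU, 9 vCPU left
host 7: place 19 vCPU, 13 vCPU left
host 5: place 9 vCPU, 4 vCPU left
host 7: place 6 vCPU, 7 vCPU left
host 3: place 2 vCPU, 10 vCPU left
host 4: place 2 vCPU, 9 vCPU left
host 8: place 20 vCPU, 12 vCPU left
host 9: place 22 vCPU, 10 vCPU left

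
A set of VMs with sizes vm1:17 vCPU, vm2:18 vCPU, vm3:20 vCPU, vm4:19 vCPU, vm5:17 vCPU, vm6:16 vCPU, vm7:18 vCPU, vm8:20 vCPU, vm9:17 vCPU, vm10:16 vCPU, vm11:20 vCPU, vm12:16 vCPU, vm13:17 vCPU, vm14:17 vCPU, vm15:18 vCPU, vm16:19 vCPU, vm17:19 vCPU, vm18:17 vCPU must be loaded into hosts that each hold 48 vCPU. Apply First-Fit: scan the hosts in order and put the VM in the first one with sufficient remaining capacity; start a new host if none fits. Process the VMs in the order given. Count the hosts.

9 hosts

vm1 (17 vCPU) → host 1 (remaining 31 vCPU)
vm2 (18 vCPU) → host 1 (remaining 13 vCPU)
vm3 (20 vCPU) → host 2 (remaining 28 vCPU)
vm4 (19 vCPU) → host 2 (remaining 9 vCPU)
vm5 (17 vCPU) → host 3 (remaining 31 vCPU)
vm6 (16 vCPU) → host 3 (remaining 15 vCPU)
vm7 (18 vCPU) → host 4 (remaining 30 vCPU)
vm8 (20 vCPU) → host 4 (remaining 10 vCPU)
vm9 (17 vCPU) → host 5 (remaining 31 vCPU)
vm10 (16 vCPU) → host 5 (remaining 15 vCPU)
vm11 (20 vCPU) → host 6 (remaining 28 vCPU)
vm12 (16 vCPU) → host 6 (remaining 12 vCPU)
vm13 (17 vCPU) → host 7 (remaining 31 vCPU)
vm14 (17 vCPU) → host 7 (remaining 14 vCPU)
vm15 (18 vCPU) → host 8 (remaining 30 vCPU)
vm16 (19 vCPU) → host 8 (remaining 11 vCPU)
vm17 (19 vCPU) → host 9 (remaining 29 vCPU)
vm18 (17 vCPU) → host 9 (remaining 12 vCPU)
Final hosts: [17,18] [20,19] [17,16] [18,20] [17,16] [20,16] [17,17] [18,19] [19,17].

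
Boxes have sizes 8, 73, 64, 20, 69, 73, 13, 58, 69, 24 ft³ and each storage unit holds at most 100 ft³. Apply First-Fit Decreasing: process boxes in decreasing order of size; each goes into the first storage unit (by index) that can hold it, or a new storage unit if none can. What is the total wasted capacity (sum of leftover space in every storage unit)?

Sorted descending: 73, 73, 69, 69, 64, 58, 24, 20, 13, 8.
storage unit 1: place 73 ft³, 27 ft³ left
storage unit 2: place 73 ft³, 27 ft³ left
storage unit 3: place 69 ft³, 31 ft³ left
storage unit 4: place 69 ft³, 31 ft³ left
storage unit 5: place 64 ft³, 36 ft³ left
storage unit 6: place 58 ft³, 42 ft³ left
storage unit 1: place 24 ft³, 3 ft³ left
storage unit 2: place 20 ft³, 7 ft³ left
storage unit 3: place 13 ft³, 18 ft³ left
storage unit 3: place 8 ft³, 10 ft³ left
6 storage units × 100 ft³ = 600 ft³; used 471 ft³; unused 129 ft³.

129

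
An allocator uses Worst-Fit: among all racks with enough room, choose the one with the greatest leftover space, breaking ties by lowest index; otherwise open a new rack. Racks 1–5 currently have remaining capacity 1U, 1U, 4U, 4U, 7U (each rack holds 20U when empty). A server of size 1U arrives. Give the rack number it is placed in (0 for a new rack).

5

Racks with room: rack 1 (1U), rack 2 (1U), rack 3 (4U), rack 4 (4U), rack 5 (7U).
Most room is rack 5 with 7U free.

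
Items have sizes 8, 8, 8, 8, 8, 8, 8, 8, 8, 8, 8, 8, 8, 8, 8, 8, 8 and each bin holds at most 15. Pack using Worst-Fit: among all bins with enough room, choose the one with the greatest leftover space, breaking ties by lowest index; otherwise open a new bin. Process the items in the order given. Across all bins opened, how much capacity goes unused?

119

Put 8 in bin 1; 7 remain.
Put 8 in bin 2; 7 remain.
Put 8 in bin 3; 7 remain.
Put 8 in bin 4; 7 remain.
Put 8 in bin 5; 7 remain.
Put 8 in bin 6; 7 remain.
Put 8 in bin 7; 7 remain.
Put 8 in bin 8; 7 remain.
Put 8 in bin 9; 7 remain.
Put 8 in bin 10; 7 remain.
Put 8 in bin 11; 7 remain.
Put 8 in bin 12; 7 remain.
Put 8 in bin 13; 7 remain.
Put 8 in bin 14; 7 remain.
Put 8 in bin 15; 7 remain.
Put 8 in bin 16; 7 remain.
Put 8 in bin 17; 7 remain.
17 bins × 15 = 255; used 136; unused 119.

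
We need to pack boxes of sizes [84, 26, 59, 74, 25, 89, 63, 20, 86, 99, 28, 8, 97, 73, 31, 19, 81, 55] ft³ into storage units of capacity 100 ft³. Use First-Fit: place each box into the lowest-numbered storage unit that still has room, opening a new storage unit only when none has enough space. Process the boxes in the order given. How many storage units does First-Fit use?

12

storage unit 1: place 84 ft³, 16 ft³ left
storage unit 2: place 26 ft³, 74 ft³ left
storage unit 2: place 59 ft³, 15 ft³ left
storage unit 3: place 74 ft³, 26 ft³ left
storage unit 3: place 25 ft³, 1 ft³ left
storage unit 4: place 89 ft³, 11 ft³ left
storage unit 5: place 63 ft³, 37 ft³ left
storage unit 5: place 20 ft³, 17 ft³ left
storage unit 6: place 86 ft³, 14 ft³ left
storage unit 7: place 99 ft³, 1 ft³ left
storage unit 8: place 28 ft³, 72 ft³ left
storage unit 1: place 8 ft³, 8 ft³ left
storage unit 9: place 97 ft³, 3 ft³ left
storage unit 10: place 73 ft³, 27 ft³ left
storage unit 8: place 31 ft³, 41 ft³ left
storage unit 8: place 19 ft³, 22 ft³ left
storage unit 11: place 81 ft³, 19 ft³ left
storage unit 12: place 55 ft³, 45 ft³ left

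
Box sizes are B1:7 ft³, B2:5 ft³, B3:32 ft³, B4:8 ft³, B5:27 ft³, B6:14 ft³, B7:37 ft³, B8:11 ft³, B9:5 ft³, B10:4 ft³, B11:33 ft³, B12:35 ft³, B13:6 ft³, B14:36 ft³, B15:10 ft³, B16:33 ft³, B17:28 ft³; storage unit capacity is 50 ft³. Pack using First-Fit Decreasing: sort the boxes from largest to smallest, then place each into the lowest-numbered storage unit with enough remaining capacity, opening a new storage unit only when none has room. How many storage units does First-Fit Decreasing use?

8

Sorted descending: 37, 36, 35, 33, 33, 32, 28, 27, 14, 11, 10, 8, 7, 6, 5, 5, 4.
37 ft³ → storage unit 1 (remaining 13 ft³)
36 ft³ → storage unit 2 (remaining 14 ft³)
35 ft³ → storage unit 3 (remaining 15 ft³)
33 ft³ → storage unit 4 (remaining 17 ft³)
33 ft³ → storage unit 5 (remaining 17 ft³)
32 ft³ → storage unit 6 (remaining 18 ft³)
28 ft³ → storage unit 7 (remaining 22 ft³)
27 ft³ → storage unit 8 (remaining 23 ft³)
14 ft³ → storage unit 2 (remaining 0 ft³)
11 ft³ → storage unit 1 (remaining 2 ft³)
10 ft³ → storage unit 3 (remaining 5 ft³)
8 ft³ → storage unit 4 (remaining 9 ft³)
7 ft³ → storage unit 4 (remaining 2 ft³)
6 ft³ → storage unit 5 (remaining 11 ft³)
5 ft³ → storage unit 3 (remaining 0 ft³)
5 ft³ → storage unit 5 (remaining 6 ft³)
4 ft³ → storage unit 5 (remaining 2 ft³)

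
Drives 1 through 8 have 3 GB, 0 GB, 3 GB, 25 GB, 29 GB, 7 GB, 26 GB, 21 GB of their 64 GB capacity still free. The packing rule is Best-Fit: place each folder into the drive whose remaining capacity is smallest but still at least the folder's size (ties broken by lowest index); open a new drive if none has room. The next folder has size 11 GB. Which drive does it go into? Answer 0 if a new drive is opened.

Drives with room: drive 4 (25 GB), drive 5 (29 GB), drive 7 (26 GB), drive 8 (21 GB).
Tightest fit is drive 8 with 21 GB free.

8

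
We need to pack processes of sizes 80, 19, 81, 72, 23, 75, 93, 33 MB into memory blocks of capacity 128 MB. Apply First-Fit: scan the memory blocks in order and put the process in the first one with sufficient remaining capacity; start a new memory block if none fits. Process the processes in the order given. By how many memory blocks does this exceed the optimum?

0

First-Fit: [80,19,23] [81,33] [72] [75] [93] → 5 memory blocks.
5 processes exceed 64 MB (half the capacity), and no two of those can share a memory block, so at least 5 memory blocks are needed.
So 5 is already optimal.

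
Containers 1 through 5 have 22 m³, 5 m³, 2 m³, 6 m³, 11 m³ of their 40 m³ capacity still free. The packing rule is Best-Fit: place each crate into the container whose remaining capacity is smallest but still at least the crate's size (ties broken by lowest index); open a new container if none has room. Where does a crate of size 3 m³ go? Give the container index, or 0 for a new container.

2

Containers with room: container 1 (22 m³), container 2 (5 m³), container 4 (6 m³), container 5 (11 m³).
Tightest fit is container 2 with 5 m³ free.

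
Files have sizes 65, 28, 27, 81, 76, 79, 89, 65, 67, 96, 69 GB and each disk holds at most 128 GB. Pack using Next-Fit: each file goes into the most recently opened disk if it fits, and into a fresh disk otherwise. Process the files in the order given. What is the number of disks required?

disk 1: place 65 GB, 63 GB left
disk 1: place 28 GB, 35 GB left
disk 1: place 27 GB, 8 GB left
disk 2: place 81 GB, 47 GB left
disk 3: place 76 GB, 52 GB left
disk 4: place 79 GB, 49 GB left
disk 5: place 89 GB, 39 GB left
disk 6: place 65 GB, 63 GB left
disk 7: place 67 GB, 61 GB left
disk 8: place 96 GB, 32 GB left
disk 9: place 69 GB, 59 GB left
Final disks: [65,28,27] [81] [76] [79] [89] [65] [67] [96] [69].

9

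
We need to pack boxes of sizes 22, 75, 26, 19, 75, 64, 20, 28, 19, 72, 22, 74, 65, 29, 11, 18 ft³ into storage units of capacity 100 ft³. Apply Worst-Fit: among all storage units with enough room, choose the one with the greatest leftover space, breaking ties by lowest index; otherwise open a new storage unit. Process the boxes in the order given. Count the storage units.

7

Put 22 ft³ in storage unit 1; 78 ft³ remain.
Put 75 ft³ in storage unit 1; 3 ft³ remain.
Put 26 ft³ in storage unit 2; 74 ft³ remain.
Put 19 ft³ in storage unit 2; 55 ft³ remain.
Put 75 ft³ in storage unit 3; 25 ft³ remain.
Put 64 ft³ in storage unit 4; 36 ft³ remain.
Put 20 ft³ in storage unit 2; 35 ft³ remain.
Put 28 ft³ in storage unit 4; 8 ft³ remain.
Put 19 ft³ in storage unit 2; 16 ft³ remain.
Put 72 ft³ in storage unit 5; 28 ft³ remain.
Put 22 ft³ in storage unit 5; 6 ft³ remain.
Put 74 ft³ in storage unit 6; 26 ft³ remain.
Put 65 ft³ in storage unit 7; 35 ft³ remain.
Put 29 ft³ in storage unit 7; 6 ft³ remain.
Put 11 ft³ in storage unit 6; 15 ft³ remain.
Put 18 ft³ in storage unit 3; 7 ft³ remain.
Final storage units: [22,75] [26,19,20,19] [75,18] [64,28] [72,22] [74,11] [65,29].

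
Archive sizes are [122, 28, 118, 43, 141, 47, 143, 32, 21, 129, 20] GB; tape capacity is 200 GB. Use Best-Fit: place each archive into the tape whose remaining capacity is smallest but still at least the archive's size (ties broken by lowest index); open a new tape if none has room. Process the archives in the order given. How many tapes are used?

5

tape 1: place 122 GB, 78 GB left
tape 1: place 28 GB, 50 GB left
tape 2: place 118 GB, 82 GB left
tape 1: place 43 GB, 7 GB left
tape 3: place 141 GB, 59 GB left
tape 3: place 47 GB, 12 GB left
tape 4: place 143 GB, 57 GB left
tape 4: place 32 GB, 25 GB left
tape 4: place 21 GB, 4 GB left
tape 5: place 129 GB, 71 GB left
tape 5: place 20 GB, 51 GB left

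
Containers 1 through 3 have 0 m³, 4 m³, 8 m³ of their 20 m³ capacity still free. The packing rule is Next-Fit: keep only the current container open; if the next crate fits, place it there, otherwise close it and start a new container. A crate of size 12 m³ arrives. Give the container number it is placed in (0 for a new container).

Next-Fit only looks at container 3, which has 8 m³ free.
12 m³ does not fit, so a new container is opened.

0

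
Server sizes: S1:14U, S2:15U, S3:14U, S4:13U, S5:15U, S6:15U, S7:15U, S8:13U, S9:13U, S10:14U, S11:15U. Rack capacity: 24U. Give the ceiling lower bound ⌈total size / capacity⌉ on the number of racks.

7

Total size = 14 + 15 + 14 + 13 + 15 + 15 + 15 + 13 + 13 + 14 + 15 = 156U.
⌈156 / 24⌉ = 7.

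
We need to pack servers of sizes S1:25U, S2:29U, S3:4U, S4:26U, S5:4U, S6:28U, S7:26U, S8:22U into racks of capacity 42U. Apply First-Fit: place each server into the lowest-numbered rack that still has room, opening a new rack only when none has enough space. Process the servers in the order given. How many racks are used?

Put S1 (25U) in rack 1; 17U remain.
Put S2 (29U) in rack 2; 13U remain.
Put S3 (4U) in rack 1; 13U remain.
Put S4 (26U) in rack 3; 16U remain.
Put S5 (4U) in rack 1; 9U remain.
Put S6 (28U) in rack 4; 14U remain.
Put S7 (26U) in rack 5; 16U remain.
Put S8 (22U) in rack 6; 20U remain.
Final racks: [25,4,4] [29] [26] [28] [26] [22].

6 racks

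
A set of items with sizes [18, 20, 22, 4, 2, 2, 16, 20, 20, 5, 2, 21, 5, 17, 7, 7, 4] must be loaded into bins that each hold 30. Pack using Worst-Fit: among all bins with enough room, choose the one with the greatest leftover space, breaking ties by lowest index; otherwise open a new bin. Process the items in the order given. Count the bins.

Put 18 in bin 1; 12 remain.
Put 20 in bin 2; 10 remain.
Put 22 in bin 3; 8 remain.
Put 4 in bin 1; 8 remain.
Put 2 in bin 2; 8 remain.
Put 2 in bin 1; 6 remain.
Put 16 in bin 4; 14 remain.
Put 20 in bin 5; 10 remain.
Put 20 in bin 6; 10 remain.
Put 5 in bin 4; 9 remain.
Put 2 in bin 5; 8 remain.
Put 21 in bin 7; 9 remain.
Put 5 in bin 6; 5 remain.
Put 17 in bin 8; 13 remain.
Put 7 in bin 8; 6 remain.
Put 7 in bin 4; 2 remain.
Put 4 in bin 7; 5 remain.
Final bins: [18,4,2] [20,2] [22] [16,5,7] [20,2] [20,5] [21,4] [17,7].

8 bins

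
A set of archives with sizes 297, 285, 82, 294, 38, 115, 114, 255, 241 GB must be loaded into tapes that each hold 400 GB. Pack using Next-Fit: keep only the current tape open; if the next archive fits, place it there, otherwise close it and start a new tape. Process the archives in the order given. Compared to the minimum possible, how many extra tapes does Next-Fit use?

Next-Fit: [297] [285,82] [294,38] [115,114] [255] [241] → 6 tapes.
Total size 1721 GB; any packing needs at least ⌈1721/400⌉ = 5 tapes.
An optimal packing achieves that bound: [297,82] [294,38] [285,115] [255,114] [241] → 5 tapes.
Excess: 6 − 5 = 1.

1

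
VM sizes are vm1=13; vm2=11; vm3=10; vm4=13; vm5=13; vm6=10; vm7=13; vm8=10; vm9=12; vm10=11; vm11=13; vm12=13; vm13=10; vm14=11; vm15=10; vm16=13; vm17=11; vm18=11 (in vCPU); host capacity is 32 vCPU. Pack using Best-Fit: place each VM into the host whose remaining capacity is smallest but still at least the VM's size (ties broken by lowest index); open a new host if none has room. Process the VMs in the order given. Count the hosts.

9

Put vm1 (13 vCPU) in host 1; 19 vCPU remain.
Put vm2 (11 vCPU) in host 1; 8 vCPU remain.
Put vm3 (10 vCPU) in host 2; 22 vCPU remain.
Put vm4 (13 vCPU) in host 2; 9 vCPU remain.
Put vm5 (13 vCPU) in host 3; 19 vCPU remain.
Put vm6 (10 vCPU) in host 3; 9 vCPU remain.
Put vm7 (13 vCPU) in host 4; 19 vCPU remain.
Put vm8 (10 vCPU) in host 4; 9 vCPU remain.
Put vm9 (12 vCPU) in host 5; 20 vCPU remain.
Put vm10 (11 vCPU) in host 5; 9 vCPU remain.
Put vm11 (13 vCPU) in host 6; 19 vCPU remain.
Put vm12 (13 vCPU) in host 6; 6 vCPU remain.
Put vm13 (10 vCPU) in host 7; 22 vCPU remain.
Put vm14 (11 vCPU) in host 7; 11 vCPU remain.
Put vm15 (10 vCPU) in host 7; 1 vCPU remain.
Put vm16 (13 vCPU) in host 8; 19 vCPU remain.
Put vm17 (11 vCPU) in host 8; 8 vCPU remain.
Put vm18 (11 vCPU) in host 9; 21 vCPU remain.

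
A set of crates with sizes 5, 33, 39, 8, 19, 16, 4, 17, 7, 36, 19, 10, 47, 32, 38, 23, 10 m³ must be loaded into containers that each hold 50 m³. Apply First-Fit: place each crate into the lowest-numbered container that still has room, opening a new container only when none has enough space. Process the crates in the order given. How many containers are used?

container 1: place 5 m³, 45 m³ left
container 1: place 33 m³, 12 m³ left
container 2: place 39 m³, 11 m³ left
container 1: place 8 m³, 4 m³ left
container 3: place 19 m³, 31 m³ left
container 3: place 16 m³, 15 m³ left
container 1: place 4 m³, 0 m³ left
container 4: place 17 m³, 33 m³ left
container 2: place 7 m³, 4 m³ left
container 5: place 36 m³, 14 m³ left
container 4: place 19 m³, 14 m³ left
container 3: place 10 m³, 5 m³ left
container 6: place 47 m³, 3 m³ left
container 7: place 32 m³, 18 m³ left
container 8: place 38 m³, 12 m³ left
container 9: place 23 m³, 27 m³ left
container 4: place 10 m³, 4 m³ left

9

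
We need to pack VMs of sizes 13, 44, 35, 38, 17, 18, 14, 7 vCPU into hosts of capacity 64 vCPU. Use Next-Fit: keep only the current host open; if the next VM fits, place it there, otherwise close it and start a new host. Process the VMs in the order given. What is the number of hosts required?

Put 13 vCPU in host 1; 51 vCPU remain.
Put 44 vCPU in host 1; 7 vCPU remain.
Put 35 vCPU in host 2; 29 vCPU remain.
Put 38 vCPU in host 3; 26 vCPU remain.
Put 17 vCPU in host 3; 9 vCPU remain.
Put 18 vCPU in host 4; 46 vCPU remain.
Put 14 vCPU in host 4; 32 vCPU remain.
Put 7 vCPU in host 4; 25 vCPU remain.
Final hosts: [13,44] [35] [38,17] [18,14,7].

4 hosts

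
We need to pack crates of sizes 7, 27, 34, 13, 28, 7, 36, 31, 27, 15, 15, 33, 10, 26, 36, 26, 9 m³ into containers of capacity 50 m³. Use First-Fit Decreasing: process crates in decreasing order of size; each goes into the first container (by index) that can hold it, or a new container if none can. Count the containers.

10

Sorted descending: 36, 36, 34, 33, 31, 28, 27, 27, 26, 26, 15, 15, 13, 10, 9, 7, 7.
container 1: place 36 m³, 14 m³ left
container 2: place 36 m³, 14 m³ left
container 3: place 34 m³, 16 m³ left
container 4: place 33 m³, 17 m³ left
container 5: place 31 m³, 19 m³ left
container 6: place 28 m³, 22 m³ left
container 7: place 27 m³, 23 m³ left
container 8: place 27 m³, 23 m³ left
container 9: place 26 m³, 24 m³ left
container 10: place 26 m³, 24 m³ left
container 3: place 15 m³, 1 m³ left
container 4: place 15 m³, 2 m³ left
container 1: place 13 m³, 1 m³ left
container 2: place 10 m³, 4 m³ left
container 5: place 9 m³, 10 m³ left
container 5: place 7 m³, 3 m³ left
container 6: place 7 m³, 15 m³ left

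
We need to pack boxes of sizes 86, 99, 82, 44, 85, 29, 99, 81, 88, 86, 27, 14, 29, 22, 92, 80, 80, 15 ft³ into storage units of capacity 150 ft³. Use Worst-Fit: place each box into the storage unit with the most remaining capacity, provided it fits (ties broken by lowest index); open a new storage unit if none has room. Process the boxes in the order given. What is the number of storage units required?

86 ft³ → storage unit 1 (remaining 64 ft³)
99 ft³ → storage unit 2 (remaining 51 ft³)
82 ft³ → storage unit 3 (remaining 68 ft³)
44 ft³ → storage unit 3 (remaining 24 ft³)
85 ft³ → storage unit 4 (remaining 65 ft³)
29 ft³ → storage unit 4 (remaining 36 ft³)
99 ft³ → storage unit 5 (remaining 51 ft³)
81 ft³ → storage unit 6 (remaining 69 ft³)
88 ft³ → storage unit 7 (remaining 62 ft³)
86 ft³ → storage unit 8 (remaining 64 ft³)
27 ft³ → storage unit 6 (remaining 42 ft³)
14 ft³ → storage unit 1 (remaining 50 ft³)
29 ft³ → storage unit 8 (remaining 35 ft³)
22 ft³ → storage unit 7 (remaining 40 ft³)
92 ft³ → storage unit 9 (remaining 58 ft³)
80 ft³ → storage unit 10 (remaining 70 ft³)
80 ft³ → storage unit 11 (remaining 70 ft³)
15 ft³ → storage unit 10 (remaining 55 ft³)
Final storage units: [86,14] [99] [82,44] [85,29] [99] [81,27] [88,22] [86,29] [92] [80,15] [80].

11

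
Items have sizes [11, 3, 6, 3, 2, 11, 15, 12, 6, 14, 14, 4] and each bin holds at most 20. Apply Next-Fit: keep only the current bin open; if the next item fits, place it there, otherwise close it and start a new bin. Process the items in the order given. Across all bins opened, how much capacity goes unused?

bin 1: place 11, 9 left
bin 1: place 3, 6 left
bin 1: place 6, 0 left
bin 2: place 3, 17 left
bin 2: place 2, 15 left
bin 2: place 11, 4 left
bin 3: place 15, 5 left
bin 4: place 12, 8 left
bin 4: place 6, 2 left
bin 5: place 14, 6 left
bin 6: place 14, 6 left
bin 6: place 4, 2 left
6 bins × 20 = 120; used 101; unused 19.

19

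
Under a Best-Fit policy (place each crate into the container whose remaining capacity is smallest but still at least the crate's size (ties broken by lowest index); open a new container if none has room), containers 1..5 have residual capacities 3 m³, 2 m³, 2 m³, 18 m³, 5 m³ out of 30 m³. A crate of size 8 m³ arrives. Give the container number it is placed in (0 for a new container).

4

Containers with room: container 4 (18 m³).
Tightest fit is container 4 with 18 m³ free.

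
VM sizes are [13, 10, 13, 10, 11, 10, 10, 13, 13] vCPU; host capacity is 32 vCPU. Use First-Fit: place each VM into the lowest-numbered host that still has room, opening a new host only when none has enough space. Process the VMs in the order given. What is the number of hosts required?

13 vCPU → host 1 (remaining 19 vCPU)
10 vCPU → host 1 (remaining 9 vCPU)
13 vCPU → host 2 (remaining 19 vCPU)
10 vCPU → host 2 (remaining 9 vCPU)
11 vCPU → host 3 (remaining 21 vCPU)
10 vCPU → host 3 (remaining 11 vCPU)
10 vCPU → host 3 (remaining 1 vCPU)
13 vCPU → host 4 (remaining 19 vCPU)
13 vCPU → host 4 (remaining 6 vCPU)
Final hosts: [13,10] [13,10] [11,10,10] [13,13].

4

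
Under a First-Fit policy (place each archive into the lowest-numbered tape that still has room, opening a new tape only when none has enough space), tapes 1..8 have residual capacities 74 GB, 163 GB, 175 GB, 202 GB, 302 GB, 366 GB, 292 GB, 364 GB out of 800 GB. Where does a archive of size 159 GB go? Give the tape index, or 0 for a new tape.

2

Tapes with room: tape 2 (163 GB), tape 3 (175 GB), tape 4 (202 GB), tape 5 (302 GB), tape 6 (366 GB), tape 7 (292 GB), tape 8 (364 GB).
The first with room is tape 2.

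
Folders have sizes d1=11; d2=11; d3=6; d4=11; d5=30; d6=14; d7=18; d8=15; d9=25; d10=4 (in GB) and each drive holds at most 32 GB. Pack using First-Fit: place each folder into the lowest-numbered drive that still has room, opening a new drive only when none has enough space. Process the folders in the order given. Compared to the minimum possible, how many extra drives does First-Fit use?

1

First-Fit: [11,11,6,4] [11,14] [30] [18] [15] [25] → 6 drives.
Total size 145 GB; any packing needs at least ⌈145/32⌉ = 5 drives.
An optimal packing achieves that bound: [30] [25,6] [18,14] [15,11,4] [11,11] → 5 drives.
Excess: 6 − 5 = 1.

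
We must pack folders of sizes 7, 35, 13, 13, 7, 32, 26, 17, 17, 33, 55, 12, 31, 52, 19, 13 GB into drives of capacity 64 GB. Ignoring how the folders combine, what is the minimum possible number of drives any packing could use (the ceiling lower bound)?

6

Total size = 7 + 35 + 13 + 13 + 7 + 32 + 26 + 17 + 17 + 33 + 55 + 12 + 31 + 52 + 19 + 13 = 382 GB.
⌈382 / 64⌉ = 6.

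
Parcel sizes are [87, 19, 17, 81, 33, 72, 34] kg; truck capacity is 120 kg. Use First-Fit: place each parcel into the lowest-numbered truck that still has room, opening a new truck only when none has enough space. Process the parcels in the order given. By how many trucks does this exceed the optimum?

1

First-Fit: [87,19] [17,81] [33,72] [34] → 4 trucks.
Total size 343 kg; any packing needs at least ⌈343/120⌉ = 3 trucks.
An optimal packing achieves that bound: [87,33] [81,34] [72,19,17] → 3 trucks.
Excess: 4 − 3 = 1.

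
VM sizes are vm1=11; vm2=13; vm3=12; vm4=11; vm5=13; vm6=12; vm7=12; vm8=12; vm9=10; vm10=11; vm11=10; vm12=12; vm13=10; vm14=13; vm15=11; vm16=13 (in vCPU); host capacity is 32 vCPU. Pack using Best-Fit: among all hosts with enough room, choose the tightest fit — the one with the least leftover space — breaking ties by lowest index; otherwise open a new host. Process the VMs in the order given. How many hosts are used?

Put vm1 (11 vCPU) in host 1; 21 vCPU remain.
Put vm2 (13 vCPU) in host 1; 8 vCPU remain.
Put vm3 (12 vCPU) in host 2; 20 vCPU remain.
Put vm4 (11 vCPU) in host 2; 9 vCPU remain.
Put vm5 (13 vCPU) in host 3; 19 vCPU remain.
Put vm6 (12 vCPU) in host 3; 7 vCPU remain.
Put vm7 (12 vCPU) in host 4; 20 vCPU remain.
Put vm8 (12 vCPU) in host 4; 8 vCPU remain.
Put vm9 (10 vCPU) in host 5; 22 vCPU remain.
Put vm10 (11 vCPU) in host 5; 11 vCPU remain.
Put vm11 (10 vCPU) in host 5; 1 vCPU remain.
Put vm12 (12 vCPU) in host 6; 20 vCPU remain.
Put vm13 (10 vCPU) in host 6; 10 vCPU remain.
Put vm14 (13 vCPU) in host 7; 19 vCPU remain.
Put vm15 (11 vCPU) in host 7; 8 vCPU remain.
Put vm16 (13 vCPU) in host 8; 19 vCPU remain.

8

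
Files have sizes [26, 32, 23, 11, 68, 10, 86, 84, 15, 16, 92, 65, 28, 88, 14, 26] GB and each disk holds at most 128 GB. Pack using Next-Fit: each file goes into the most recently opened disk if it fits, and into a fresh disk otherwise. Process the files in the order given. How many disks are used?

Put 26 GB in disk 1; 102 GB remain.
Put 32 GB in disk 1; 70 GB remain.
Put 23 GB in disk 1; 47 GB remain.
Put 11 GB in disk 1; 36 GB remain.
Put 68 GB in disk 2; 60 GB remain.
Put 10 GB in disk 2; 50 GB remain.
Put 86 GB in disk 3; 42 GB remain.
Put 84 GB in disk 4; 44 GB remain.
Put 15 GB in disk 4; 29 GB remain.
Put 16 GB in disk 4; 13 GB remain.
Put 92 GB in disk 5; 36 GB remain.
Put 65 GB in disk 6; 63 GB remain.
Put 28 GB in disk 6; 35 GB remain.
Put 88 GB in disk 7; 40 GB remain.
Put 14 GB in disk 7; 26 GB remain.
Put 26 GB in disk 7; 0 GB remain.

7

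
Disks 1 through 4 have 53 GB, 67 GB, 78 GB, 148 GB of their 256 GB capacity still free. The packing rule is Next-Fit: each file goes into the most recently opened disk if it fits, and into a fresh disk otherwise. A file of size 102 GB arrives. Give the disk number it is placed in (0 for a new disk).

Next-Fit only looks at disk 4, which has 148 GB free.
102 GB fits there.

4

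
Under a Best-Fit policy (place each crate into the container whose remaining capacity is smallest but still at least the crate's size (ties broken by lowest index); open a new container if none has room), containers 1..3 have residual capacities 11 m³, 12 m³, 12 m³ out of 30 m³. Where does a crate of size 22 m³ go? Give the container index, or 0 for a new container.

0

No container has ≥ 22 m³ free, so a new container is opened.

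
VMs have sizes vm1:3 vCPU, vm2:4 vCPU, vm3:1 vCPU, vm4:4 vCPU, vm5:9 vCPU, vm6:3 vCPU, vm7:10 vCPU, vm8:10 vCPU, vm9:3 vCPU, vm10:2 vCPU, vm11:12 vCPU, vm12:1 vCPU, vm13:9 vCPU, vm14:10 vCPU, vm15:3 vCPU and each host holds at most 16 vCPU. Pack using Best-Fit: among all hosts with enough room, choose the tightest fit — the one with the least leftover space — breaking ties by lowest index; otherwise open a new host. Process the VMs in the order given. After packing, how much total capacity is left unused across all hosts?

28

vm1 (3 vCPU) → host 1 (remaining 13 vCPU)
vm2 (4 vCPU) → host 1 (remaining 9 vCPU)
vm3 (1 vCPU) → host 1 (remaining 8 vCPU)
vm4 (4 vCPU) → host 1 (remaining 4 vCPU)
vm5 (9 vCPU) → host 2 (remaining 7 vCPU)
vm6 (3 vCPU) → host 1 (remaining 1 vCPU)
vm7 (10 vCPU) → host 3 (remaining 6 vCPU)
vm8 (10 vCPU) → host 4 (remaining 6 vCPU)
vm9 (3 vCPU) → host 3 (remaining 3 vCPU)
vm10 (2 vCPU) → host 3 (remaining 1 vCPU)
vm11 (12 vCPU) → host 5 (remaining 4 vCPU)
vm12 (1 vCPU) → host 1 (remaining 0 vCPU)
vm13 (9 vCPU) → host 6 (remaining 7 vCPU)
vm14 (10 vCPU) → host 7 (remaining 6 vCPU)
vm15 (3 vCPU) → host 5 (remaining 1 vCPU)
7 hosts × 16 vCPU = 112 vCPU; used 84 vCPU; unused 28 vCPU.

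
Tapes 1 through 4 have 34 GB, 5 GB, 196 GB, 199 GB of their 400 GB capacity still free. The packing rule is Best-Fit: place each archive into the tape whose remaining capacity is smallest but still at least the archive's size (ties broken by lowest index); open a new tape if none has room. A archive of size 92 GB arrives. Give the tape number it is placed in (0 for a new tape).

Tapes with room: tape 3 (196 GB), tape 4 (199 GB).
Tightest fit is tape 3 with 196 GB free.

3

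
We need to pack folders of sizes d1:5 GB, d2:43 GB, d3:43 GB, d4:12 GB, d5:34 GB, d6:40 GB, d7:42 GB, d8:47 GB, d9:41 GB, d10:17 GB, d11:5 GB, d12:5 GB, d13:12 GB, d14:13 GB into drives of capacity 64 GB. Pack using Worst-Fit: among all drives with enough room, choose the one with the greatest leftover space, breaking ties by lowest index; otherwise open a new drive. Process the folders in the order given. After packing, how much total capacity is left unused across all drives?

89

drive 1: place d1 (5 GB), 59 GB left
drive 1: place d2 (43 GB), 16 GB left
drive 2: place d3 (43 GB), 21 GB left
drive 2: place d4 (12 GB), 9 GB left
drive 3: place d5 (34 GB), 30 GB left
drive 4: place d6 (40 GB), 24 GB left
drive 5: place d7 (42 GB), 22 GB left
drive 6: place d8 (47 GB), 17 GB left
drive 7: place d9 (41 GB), 23 GB left
drive 3: place d10 (17 GB), 13 GB left
drive 4: place d11 (5 GB), 19 GB left
drive 7: place d12 (5 GB), 18 GB left
drive 5: place d13 (12 GB), 10 GB left
drive 4: place d14 (13 GB), 6 GB left
7 drives × 64 GB = 448 GB; used 359 GB; unused 89 GB.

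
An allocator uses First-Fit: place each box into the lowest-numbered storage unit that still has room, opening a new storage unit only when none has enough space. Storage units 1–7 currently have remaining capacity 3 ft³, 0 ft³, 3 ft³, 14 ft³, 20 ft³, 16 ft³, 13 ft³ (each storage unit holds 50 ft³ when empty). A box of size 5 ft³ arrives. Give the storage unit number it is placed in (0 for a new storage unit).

4

Storage units with room: storage unit 4 (14 ft³), storage unit 5 (20 ft³), storage unit 6 (16 ft³), storage unit 7 (13 ft³).
The first with room is storage unit 4.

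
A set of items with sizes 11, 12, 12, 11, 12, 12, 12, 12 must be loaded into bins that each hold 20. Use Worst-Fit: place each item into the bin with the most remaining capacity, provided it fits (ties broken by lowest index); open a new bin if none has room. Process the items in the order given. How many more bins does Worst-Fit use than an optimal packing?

0

Worst-Fit: [11] [12] [12] [11] [12] [12] [12] [12] → 8 bins.
8 items exceed 10 (half the capacity), and no two of those can share a bin, so at least 8 bins are needed.
So 8 is already optimal.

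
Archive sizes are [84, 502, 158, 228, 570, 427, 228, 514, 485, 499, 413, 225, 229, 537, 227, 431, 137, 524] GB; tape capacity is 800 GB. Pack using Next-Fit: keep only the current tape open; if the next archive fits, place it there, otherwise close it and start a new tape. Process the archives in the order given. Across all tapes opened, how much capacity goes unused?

1582

Put 84 GB in tape 1; 716 GB remain.
Put 502 GB in tape 1; 214 GB remain.
Put 158 GB in tape 1; 56 GB remain.
Put 228 GB in tape 2; 572 GB remain.
Put 570 GB in tape 2; 2 GB remain.
Put 427 GB in tape 3; 373 GB remain.
Put 228 GB in tape 3; 145 GB remain.
Put 514 GB in tape 4; 286 GB remain.
Put 485 GB in tape 5; 315 GB remain.
Put 499 GB in tape 6; 301 GB remain.
Put 413 GB in tape 7; 387 GB remain.
Put 225 GB in tape 7; 162 GB remain.
Put 229 GB in tape 8; 571 GB remain.
Put 537 GB in tape 8; 34 GB remain.
Put 227 GB in tape 9; 573 GB remain.
Put 431 GB in tape 9; 142 GB remain.
Put 137 GB in tape 9; 5 GB remain.
Put 524 GB in tape 10; 276 GB remain.
10 tapes × 800 GB = 8000 GB; used 6418 GB; unused 1582 GB.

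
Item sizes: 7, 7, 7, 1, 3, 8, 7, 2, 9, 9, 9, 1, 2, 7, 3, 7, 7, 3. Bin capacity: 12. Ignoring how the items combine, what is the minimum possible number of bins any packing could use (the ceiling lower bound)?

9

Total size = 7 + 7 + 7 + 1 + 3 + 8 + 7 + 2 + 9 + 9 + 9 + 1 + 2 + 7 + 3 + 7 + 7 + 3 = 99.
⌈99 / 12⌉ = 9.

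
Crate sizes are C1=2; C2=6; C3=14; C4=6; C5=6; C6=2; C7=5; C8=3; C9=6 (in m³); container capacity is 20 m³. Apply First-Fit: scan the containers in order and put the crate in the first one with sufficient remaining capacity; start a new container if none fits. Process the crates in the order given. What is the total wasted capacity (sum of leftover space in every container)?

10

container 1: place C1 (2 m³), 18 m³ left
container 1: place C2 (6 m³), 12 m³ left
container 2: place C3 (14 m³), 6 m³ left
container 1: place C4 (6 m³), 6 m³ left
container 1: place C5 (6 m³), 0 m³ left
container 2: place C6 (2 m³), 4 m³ left
container 3: place C7 (5 m³), 15 m³ left
container 2: place C8 (3 m³), 1 m³ left
container 3: place C9 (6 m³), 9 m³ left
3 containers × 20 m³ = 60 m³; used 50 m³; unused 10 m³.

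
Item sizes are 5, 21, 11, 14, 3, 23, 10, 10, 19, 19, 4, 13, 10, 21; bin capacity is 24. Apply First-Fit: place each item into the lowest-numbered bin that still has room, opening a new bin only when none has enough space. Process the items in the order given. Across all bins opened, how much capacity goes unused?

33

Put 5 in bin 1; 19 remain.
Put 21 in bin 2; 3 remain.
Put 11 in bin 1; 8 remain.
Put 14 in bin 3; 10 remain.
Put 3 in bin 1; 5 remain.
Put 23 in bin 4; 1 remain.
Put 10 in bin 3; 0 remain.
Put 10 in bin 5; 14 remain.
Put 19 in bin 6; 5 remain.
Put 19 in bin 7; 5 remain.
Put 4 in bin 1; 1 remain.
Put 13 in bin 5; 1 remain.
Put 10 in bin 8; 14 remain.
Put 21 in bin 9; 3 remain.
9 bins × 24 = 216; used 183; unused 33.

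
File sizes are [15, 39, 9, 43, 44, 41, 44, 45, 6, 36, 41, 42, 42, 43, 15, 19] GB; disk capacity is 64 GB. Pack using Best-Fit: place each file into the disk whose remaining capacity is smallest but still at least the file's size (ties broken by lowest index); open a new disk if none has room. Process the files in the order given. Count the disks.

11

15 GB → disk 1 (remaining 49 GB)
39 GB → disk 1 (remaining 10 GB)
9 GB → disk 1 (remaining 1 GB)
43 GB → disk 2 (remaining 21 GB)
44 GB → disk 3 (remaining 20 GB)
41 GB → disk 4 (remaining 23 GB)
44 GB → disk 5 (remaining 20 GB)
45 GB → disk 6 (remaining 19 GB)
6 GB → disk 6 (remaining 13 GB)
36 GB → disk 7 (remaining 28 GB)
41 GB → disk 8 (remaining 23 GB)
42 GB → disk 9 (remaining 22 GB)
42 GB → disk 10 (remaining 22 GB)
43 GB → disk 11 (remaining 21 GB)
15 GB → disk 3 (remaining 5 GB)
19 GB → disk 5 (remaining 1 GB)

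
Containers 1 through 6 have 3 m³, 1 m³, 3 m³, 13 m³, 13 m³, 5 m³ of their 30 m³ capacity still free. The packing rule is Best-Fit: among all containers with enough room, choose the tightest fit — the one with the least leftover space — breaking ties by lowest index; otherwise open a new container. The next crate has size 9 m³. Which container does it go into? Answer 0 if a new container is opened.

Containers with room: container 4 (13 m³), container 5 (13 m³).
Tightest fit is container 4 with 13 m³ free.

4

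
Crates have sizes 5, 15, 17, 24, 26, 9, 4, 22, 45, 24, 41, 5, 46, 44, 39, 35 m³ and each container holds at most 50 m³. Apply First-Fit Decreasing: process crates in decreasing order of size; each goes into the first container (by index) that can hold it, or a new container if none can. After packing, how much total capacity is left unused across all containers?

Sorted descending: 46, 45, 44, 41, 39, 35, 26, 24, 24, 22, 17, 15, 9, 5, 5, 4.
container 1: place 46 m³, 4 m³ left
container 2: place 45 m³, 5 m³ left
container 3: place 44 m³, 6 m³ left
container 4: place 41 m³, 9 m³ left
container 5: place 39 m³, 11 m³ left
container 6: place 35 m³, 15 m³ left
container 7: place 26 m³, 24 m³ left
container 7: place 24 m³, 0 m³ left
container 8: place 24 m³, 26 m³ left
container 8: place 22 m³, 4 m³ left
container 9: place 17 m³, 33 m³ left
container 6: place 15 m³, 0 m³ left
container 4: place 9 m³, 0 m³ left
container 2: place 5 m³, 0 m³ left
container 3: place 5 m³, 1 m³ left
container 1: place 4 m³, 0 m³ left
9 containers × 50 m³ = 450 m³; used 401 m³; unused 49 m³.

49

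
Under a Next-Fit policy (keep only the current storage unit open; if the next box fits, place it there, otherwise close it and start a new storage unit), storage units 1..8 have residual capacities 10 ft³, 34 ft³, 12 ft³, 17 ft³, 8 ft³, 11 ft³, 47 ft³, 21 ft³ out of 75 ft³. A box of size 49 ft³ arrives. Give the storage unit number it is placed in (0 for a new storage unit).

Next-Fit only looks at storage unit 8, which has 21 ft³ free.
49 ft³ does not fit, so a new storage unit is opened.

0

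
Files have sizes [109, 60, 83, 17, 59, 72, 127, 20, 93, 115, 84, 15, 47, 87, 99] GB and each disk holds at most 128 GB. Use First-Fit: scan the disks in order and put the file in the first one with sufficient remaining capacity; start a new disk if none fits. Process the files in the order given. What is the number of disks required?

disk 1: place 109 GB, 19 GB left
disk 2: place 60 GB, 68 GB left
disk 3: place 83 GB, 45 GB left
disk 1: place 17 GB, 2 GB left
disk 2: place 59 GB, 9 GB left
disk 4: place 72 GB, 56 GB left
disk 5: place 127 GB, 1 GB left
disk 3: place 20 GB, 25 GB left
disk 6: place 93 GB, 35 GB left
disk 7: place 115 GB, 13 GB left
disk 8: place 84 GB, 44 GB left
disk 3: place 15 GB, 10 GB left
disk 4: place 47 GB, 9 GB left
disk 9: place 87 GB, 41 GB left
disk 10: place 99 GB, 29 GB left
Final disks: [109,17] [60,59] [83,20,15] [72,47] [127] [93] [115] [84] [87] [99].

10 disks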